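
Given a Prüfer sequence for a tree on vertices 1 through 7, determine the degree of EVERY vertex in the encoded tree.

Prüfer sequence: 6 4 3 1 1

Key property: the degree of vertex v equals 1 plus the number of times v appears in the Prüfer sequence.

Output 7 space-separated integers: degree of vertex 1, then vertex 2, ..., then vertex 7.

Answer: 3 1 2 2 1 2 1

Derivation:
p_1 = 6: count[6] becomes 1
p_2 = 4: count[4] becomes 1
p_3 = 3: count[3] becomes 1
p_4 = 1: count[1] becomes 1
p_5 = 1: count[1] becomes 2
Degrees (1 + count): deg[1]=1+2=3, deg[2]=1+0=1, deg[3]=1+1=2, deg[4]=1+1=2, deg[5]=1+0=1, deg[6]=1+1=2, deg[7]=1+0=1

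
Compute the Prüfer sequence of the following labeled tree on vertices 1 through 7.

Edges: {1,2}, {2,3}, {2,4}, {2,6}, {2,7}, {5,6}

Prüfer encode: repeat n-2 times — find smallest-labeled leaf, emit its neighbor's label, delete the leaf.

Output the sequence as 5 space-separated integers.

Answer: 2 2 2 6 2

Derivation:
Step 1: leaves = {1,3,4,5,7}. Remove smallest leaf 1, emit neighbor 2.
Step 2: leaves = {3,4,5,7}. Remove smallest leaf 3, emit neighbor 2.
Step 3: leaves = {4,5,7}. Remove smallest leaf 4, emit neighbor 2.
Step 4: leaves = {5,7}. Remove smallest leaf 5, emit neighbor 6.
Step 5: leaves = {6,7}. Remove smallest leaf 6, emit neighbor 2.
Done: 2 vertices remain (2, 7). Sequence = [2 2 2 6 2]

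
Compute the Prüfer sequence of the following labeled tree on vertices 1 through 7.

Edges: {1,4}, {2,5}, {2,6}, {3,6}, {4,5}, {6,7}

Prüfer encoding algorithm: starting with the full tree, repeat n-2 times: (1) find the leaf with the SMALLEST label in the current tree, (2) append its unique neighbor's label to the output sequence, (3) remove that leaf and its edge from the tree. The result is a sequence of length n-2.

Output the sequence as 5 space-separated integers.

Step 1: leaves = {1,3,7}. Remove smallest leaf 1, emit neighbor 4.
Step 2: leaves = {3,4,7}. Remove smallest leaf 3, emit neighbor 6.
Step 3: leaves = {4,7}. Remove smallest leaf 4, emit neighbor 5.
Step 4: leaves = {5,7}. Remove smallest leaf 5, emit neighbor 2.
Step 5: leaves = {2,7}. Remove smallest leaf 2, emit neighbor 6.
Done: 2 vertices remain (6, 7). Sequence = [4 6 5 2 6]

Answer: 4 6 5 2 6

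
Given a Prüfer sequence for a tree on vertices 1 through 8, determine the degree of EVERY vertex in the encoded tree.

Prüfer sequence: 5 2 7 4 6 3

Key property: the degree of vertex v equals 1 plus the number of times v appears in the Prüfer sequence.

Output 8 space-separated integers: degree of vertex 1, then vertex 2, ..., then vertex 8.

Answer: 1 2 2 2 2 2 2 1

Derivation:
p_1 = 5: count[5] becomes 1
p_2 = 2: count[2] becomes 1
p_3 = 7: count[7] becomes 1
p_4 = 4: count[4] becomes 1
p_5 = 6: count[6] becomes 1
p_6 = 3: count[3] becomes 1
Degrees (1 + count): deg[1]=1+0=1, deg[2]=1+1=2, deg[3]=1+1=2, deg[4]=1+1=2, deg[5]=1+1=2, deg[6]=1+1=2, deg[7]=1+1=2, deg[8]=1+0=1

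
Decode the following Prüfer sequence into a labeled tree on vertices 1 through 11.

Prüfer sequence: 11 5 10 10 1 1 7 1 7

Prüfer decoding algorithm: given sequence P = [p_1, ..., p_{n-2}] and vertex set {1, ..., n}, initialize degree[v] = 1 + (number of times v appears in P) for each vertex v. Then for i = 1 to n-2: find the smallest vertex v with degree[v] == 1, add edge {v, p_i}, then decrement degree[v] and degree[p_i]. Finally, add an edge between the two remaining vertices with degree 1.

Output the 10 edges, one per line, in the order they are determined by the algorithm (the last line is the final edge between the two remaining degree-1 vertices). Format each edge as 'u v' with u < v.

Initial degrees: {1:4, 2:1, 3:1, 4:1, 5:2, 6:1, 7:3, 8:1, 9:1, 10:3, 11:2}
Step 1: smallest deg-1 vertex = 2, p_1 = 11. Add edge {2,11}. Now deg[2]=0, deg[11]=1.
Step 2: smallest deg-1 vertex = 3, p_2 = 5. Add edge {3,5}. Now deg[3]=0, deg[5]=1.
Step 3: smallest deg-1 vertex = 4, p_3 = 10. Add edge {4,10}. Now deg[4]=0, deg[10]=2.
Step 4: smallest deg-1 vertex = 5, p_4 = 10. Add edge {5,10}. Now deg[5]=0, deg[10]=1.
Step 5: smallest deg-1 vertex = 6, p_5 = 1. Add edge {1,6}. Now deg[6]=0, deg[1]=3.
Step 6: smallest deg-1 vertex = 8, p_6 = 1. Add edge {1,8}. Now deg[8]=0, deg[1]=2.
Step 7: smallest deg-1 vertex = 9, p_7 = 7. Add edge {7,9}. Now deg[9]=0, deg[7]=2.
Step 8: smallest deg-1 vertex = 10, p_8 = 1. Add edge {1,10}. Now deg[10]=0, deg[1]=1.
Step 9: smallest deg-1 vertex = 1, p_9 = 7. Add edge {1,7}. Now deg[1]=0, deg[7]=1.
Final: two remaining deg-1 vertices are 7, 11. Add edge {7,11}.

Answer: 2 11
3 5
4 10
5 10
1 6
1 8
7 9
1 10
1 7
7 11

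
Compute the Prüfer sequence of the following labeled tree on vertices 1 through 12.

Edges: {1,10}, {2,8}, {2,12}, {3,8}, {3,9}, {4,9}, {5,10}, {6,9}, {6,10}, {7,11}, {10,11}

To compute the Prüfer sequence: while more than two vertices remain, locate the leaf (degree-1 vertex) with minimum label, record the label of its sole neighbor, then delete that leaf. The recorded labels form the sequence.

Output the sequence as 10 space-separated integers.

Step 1: leaves = {1,4,5,7,12}. Remove smallest leaf 1, emit neighbor 10.
Step 2: leaves = {4,5,7,12}. Remove smallest leaf 4, emit neighbor 9.
Step 3: leaves = {5,7,12}. Remove smallest leaf 5, emit neighbor 10.
Step 4: leaves = {7,12}. Remove smallest leaf 7, emit neighbor 11.
Step 5: leaves = {11,12}. Remove smallest leaf 11, emit neighbor 10.
Step 6: leaves = {10,12}. Remove smallest leaf 10, emit neighbor 6.
Step 7: leaves = {6,12}. Remove smallest leaf 6, emit neighbor 9.
Step 8: leaves = {9,12}. Remove smallest leaf 9, emit neighbor 3.
Step 9: leaves = {3,12}. Remove smallest leaf 3, emit neighbor 8.
Step 10: leaves = {8,12}. Remove smallest leaf 8, emit neighbor 2.
Done: 2 vertices remain (2, 12). Sequence = [10 9 10 11 10 6 9 3 8 2]

Answer: 10 9 10 11 10 6 9 3 8 2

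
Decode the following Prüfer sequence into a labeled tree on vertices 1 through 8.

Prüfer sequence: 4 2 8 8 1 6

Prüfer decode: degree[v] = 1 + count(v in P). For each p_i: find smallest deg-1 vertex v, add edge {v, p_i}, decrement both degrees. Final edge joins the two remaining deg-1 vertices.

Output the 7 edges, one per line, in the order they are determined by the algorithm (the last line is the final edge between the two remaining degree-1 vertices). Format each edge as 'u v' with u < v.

Initial degrees: {1:2, 2:2, 3:1, 4:2, 5:1, 6:2, 7:1, 8:3}
Step 1: smallest deg-1 vertex = 3, p_1 = 4. Add edge {3,4}. Now deg[3]=0, deg[4]=1.
Step 2: smallest deg-1 vertex = 4, p_2 = 2. Add edge {2,4}. Now deg[4]=0, deg[2]=1.
Step 3: smallest deg-1 vertex = 2, p_3 = 8. Add edge {2,8}. Now deg[2]=0, deg[8]=2.
Step 4: smallest deg-1 vertex = 5, p_4 = 8. Add edge {5,8}. Now deg[5]=0, deg[8]=1.
Step 5: smallest deg-1 vertex = 7, p_5 = 1. Add edge {1,7}. Now deg[7]=0, deg[1]=1.
Step 6: smallest deg-1 vertex = 1, p_6 = 6. Add edge {1,6}. Now deg[1]=0, deg[6]=1.
Final: two remaining deg-1 vertices are 6, 8. Add edge {6,8}.

Answer: 3 4
2 4
2 8
5 8
1 7
1 6
6 8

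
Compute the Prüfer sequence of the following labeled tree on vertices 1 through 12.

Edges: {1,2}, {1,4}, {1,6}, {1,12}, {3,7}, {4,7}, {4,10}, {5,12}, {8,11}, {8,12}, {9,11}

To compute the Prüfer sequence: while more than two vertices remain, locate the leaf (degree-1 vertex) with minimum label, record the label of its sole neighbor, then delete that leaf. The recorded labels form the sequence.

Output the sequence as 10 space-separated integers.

Step 1: leaves = {2,3,5,6,9,10}. Remove smallest leaf 2, emit neighbor 1.
Step 2: leaves = {3,5,6,9,10}. Remove smallest leaf 3, emit neighbor 7.
Step 3: leaves = {5,6,7,9,10}. Remove smallest leaf 5, emit neighbor 12.
Step 4: leaves = {6,7,9,10}. Remove smallest leaf 6, emit neighbor 1.
Step 5: leaves = {7,9,10}. Remove smallest leaf 7, emit neighbor 4.
Step 6: leaves = {9,10}. Remove smallest leaf 9, emit neighbor 11.
Step 7: leaves = {10,11}. Remove smallest leaf 10, emit neighbor 4.
Step 8: leaves = {4,11}. Remove smallest leaf 4, emit neighbor 1.
Step 9: leaves = {1,11}. Remove smallest leaf 1, emit neighbor 12.
Step 10: leaves = {11,12}. Remove smallest leaf 11, emit neighbor 8.
Done: 2 vertices remain (8, 12). Sequence = [1 7 12 1 4 11 4 1 12 8]

Answer: 1 7 12 1 4 11 4 1 12 8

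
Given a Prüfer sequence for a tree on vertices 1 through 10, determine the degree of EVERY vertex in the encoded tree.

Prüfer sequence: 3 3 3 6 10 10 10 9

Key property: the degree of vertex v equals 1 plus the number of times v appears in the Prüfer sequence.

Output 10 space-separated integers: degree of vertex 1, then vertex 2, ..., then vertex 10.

p_1 = 3: count[3] becomes 1
p_2 = 3: count[3] becomes 2
p_3 = 3: count[3] becomes 3
p_4 = 6: count[6] becomes 1
p_5 = 10: count[10] becomes 1
p_6 = 10: count[10] becomes 2
p_7 = 10: count[10] becomes 3
p_8 = 9: count[9] becomes 1
Degrees (1 + count): deg[1]=1+0=1, deg[2]=1+0=1, deg[3]=1+3=4, deg[4]=1+0=1, deg[5]=1+0=1, deg[6]=1+1=2, deg[7]=1+0=1, deg[8]=1+0=1, deg[9]=1+1=2, deg[10]=1+3=4

Answer: 1 1 4 1 1 2 1 1 2 4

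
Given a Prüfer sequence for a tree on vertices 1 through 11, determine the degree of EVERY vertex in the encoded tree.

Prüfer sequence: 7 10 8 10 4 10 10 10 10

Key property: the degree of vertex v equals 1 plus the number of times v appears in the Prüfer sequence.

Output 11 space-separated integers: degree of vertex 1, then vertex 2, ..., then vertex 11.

Answer: 1 1 1 2 1 1 2 2 1 7 1

Derivation:
p_1 = 7: count[7] becomes 1
p_2 = 10: count[10] becomes 1
p_3 = 8: count[8] becomes 1
p_4 = 10: count[10] becomes 2
p_5 = 4: count[4] becomes 1
p_6 = 10: count[10] becomes 3
p_7 = 10: count[10] becomes 4
p_8 = 10: count[10] becomes 5
p_9 = 10: count[10] becomes 6
Degrees (1 + count): deg[1]=1+0=1, deg[2]=1+0=1, deg[3]=1+0=1, deg[4]=1+1=2, deg[5]=1+0=1, deg[6]=1+0=1, deg[7]=1+1=2, deg[8]=1+1=2, deg[9]=1+0=1, deg[10]=1+6=7, deg[11]=1+0=1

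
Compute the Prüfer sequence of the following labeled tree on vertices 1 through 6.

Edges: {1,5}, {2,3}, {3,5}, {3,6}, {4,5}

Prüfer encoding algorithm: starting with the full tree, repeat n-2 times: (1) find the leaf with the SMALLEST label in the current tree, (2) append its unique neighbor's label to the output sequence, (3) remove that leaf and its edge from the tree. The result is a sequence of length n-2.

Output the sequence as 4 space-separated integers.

Step 1: leaves = {1,2,4,6}. Remove smallest leaf 1, emit neighbor 5.
Step 2: leaves = {2,4,6}. Remove smallest leaf 2, emit neighbor 3.
Step 3: leaves = {4,6}. Remove smallest leaf 4, emit neighbor 5.
Step 4: leaves = {5,6}. Remove smallest leaf 5, emit neighbor 3.
Done: 2 vertices remain (3, 6). Sequence = [5 3 5 3]

Answer: 5 3 5 3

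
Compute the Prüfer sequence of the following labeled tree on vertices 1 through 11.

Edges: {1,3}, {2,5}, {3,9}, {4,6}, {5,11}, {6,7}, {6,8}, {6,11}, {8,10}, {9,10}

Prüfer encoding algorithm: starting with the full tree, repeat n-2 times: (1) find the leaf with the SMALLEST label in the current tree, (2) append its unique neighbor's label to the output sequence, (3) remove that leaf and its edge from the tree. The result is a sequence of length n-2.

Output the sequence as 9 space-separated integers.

Answer: 3 5 9 6 11 6 10 8 6

Derivation:
Step 1: leaves = {1,2,4,7}. Remove smallest leaf 1, emit neighbor 3.
Step 2: leaves = {2,3,4,7}. Remove smallest leaf 2, emit neighbor 5.
Step 3: leaves = {3,4,5,7}. Remove smallest leaf 3, emit neighbor 9.
Step 4: leaves = {4,5,7,9}. Remove smallest leaf 4, emit neighbor 6.
Step 5: leaves = {5,7,9}. Remove smallest leaf 5, emit neighbor 11.
Step 6: leaves = {7,9,11}. Remove smallest leaf 7, emit neighbor 6.
Step 7: leaves = {9,11}. Remove smallest leaf 9, emit neighbor 10.
Step 8: leaves = {10,11}. Remove smallest leaf 10, emit neighbor 8.
Step 9: leaves = {8,11}. Remove smallest leaf 8, emit neighbor 6.
Done: 2 vertices remain (6, 11). Sequence = [3 5 9 6 11 6 10 8 6]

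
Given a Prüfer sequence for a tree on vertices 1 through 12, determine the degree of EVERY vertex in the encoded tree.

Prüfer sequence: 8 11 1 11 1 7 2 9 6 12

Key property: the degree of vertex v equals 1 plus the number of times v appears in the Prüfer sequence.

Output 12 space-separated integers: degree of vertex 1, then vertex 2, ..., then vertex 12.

p_1 = 8: count[8] becomes 1
p_2 = 11: count[11] becomes 1
p_3 = 1: count[1] becomes 1
p_4 = 11: count[11] becomes 2
p_5 = 1: count[1] becomes 2
p_6 = 7: count[7] becomes 1
p_7 = 2: count[2] becomes 1
p_8 = 9: count[9] becomes 1
p_9 = 6: count[6] becomes 1
p_10 = 12: count[12] becomes 1
Degrees (1 + count): deg[1]=1+2=3, deg[2]=1+1=2, deg[3]=1+0=1, deg[4]=1+0=1, deg[5]=1+0=1, deg[6]=1+1=2, deg[7]=1+1=2, deg[8]=1+1=2, deg[9]=1+1=2, deg[10]=1+0=1, deg[11]=1+2=3, deg[12]=1+1=2

Answer: 3 2 1 1 1 2 2 2 2 1 3 2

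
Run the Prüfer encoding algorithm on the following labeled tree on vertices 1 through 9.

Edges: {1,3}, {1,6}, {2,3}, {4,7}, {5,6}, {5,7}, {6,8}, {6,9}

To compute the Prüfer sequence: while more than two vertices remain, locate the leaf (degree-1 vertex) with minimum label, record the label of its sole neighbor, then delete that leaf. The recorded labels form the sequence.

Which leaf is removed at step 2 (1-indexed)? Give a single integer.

Step 1: current leaves = {2,4,8,9}. Remove leaf 2 (neighbor: 3).
Step 2: current leaves = {3,4,8,9}. Remove leaf 3 (neighbor: 1).

Answer: 3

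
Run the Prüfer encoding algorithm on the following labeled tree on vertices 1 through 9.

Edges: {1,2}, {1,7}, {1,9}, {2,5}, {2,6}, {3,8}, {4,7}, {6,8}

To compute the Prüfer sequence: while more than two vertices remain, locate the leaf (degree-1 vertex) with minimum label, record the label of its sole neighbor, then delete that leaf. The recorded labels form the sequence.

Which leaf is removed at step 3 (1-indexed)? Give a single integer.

Step 1: current leaves = {3,4,5,9}. Remove leaf 3 (neighbor: 8).
Step 2: current leaves = {4,5,8,9}. Remove leaf 4 (neighbor: 7).
Step 3: current leaves = {5,7,8,9}. Remove leaf 5 (neighbor: 2).

Answer: 5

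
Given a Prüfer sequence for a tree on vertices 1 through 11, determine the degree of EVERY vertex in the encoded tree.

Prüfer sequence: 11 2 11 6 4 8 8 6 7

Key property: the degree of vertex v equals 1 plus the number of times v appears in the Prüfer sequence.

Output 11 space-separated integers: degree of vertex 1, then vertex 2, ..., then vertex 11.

Answer: 1 2 1 2 1 3 2 3 1 1 3

Derivation:
p_1 = 11: count[11] becomes 1
p_2 = 2: count[2] becomes 1
p_3 = 11: count[11] becomes 2
p_4 = 6: count[6] becomes 1
p_5 = 4: count[4] becomes 1
p_6 = 8: count[8] becomes 1
p_7 = 8: count[8] becomes 2
p_8 = 6: count[6] becomes 2
p_9 = 7: count[7] becomes 1
Degrees (1 + count): deg[1]=1+0=1, deg[2]=1+1=2, deg[3]=1+0=1, deg[4]=1+1=2, deg[5]=1+0=1, deg[6]=1+2=3, deg[7]=1+1=2, deg[8]=1+2=3, deg[9]=1+0=1, deg[10]=1+0=1, deg[11]=1+2=3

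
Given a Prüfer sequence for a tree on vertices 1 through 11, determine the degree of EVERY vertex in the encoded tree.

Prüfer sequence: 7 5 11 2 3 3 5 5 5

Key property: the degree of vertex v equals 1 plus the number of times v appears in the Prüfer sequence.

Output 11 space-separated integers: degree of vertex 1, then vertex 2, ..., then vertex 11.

Answer: 1 2 3 1 5 1 2 1 1 1 2

Derivation:
p_1 = 7: count[7] becomes 1
p_2 = 5: count[5] becomes 1
p_3 = 11: count[11] becomes 1
p_4 = 2: count[2] becomes 1
p_5 = 3: count[3] becomes 1
p_6 = 3: count[3] becomes 2
p_7 = 5: count[5] becomes 2
p_8 = 5: count[5] becomes 3
p_9 = 5: count[5] becomes 4
Degrees (1 + count): deg[1]=1+0=1, deg[2]=1+1=2, deg[3]=1+2=3, deg[4]=1+0=1, deg[5]=1+4=5, deg[6]=1+0=1, deg[7]=1+1=2, deg[8]=1+0=1, deg[9]=1+0=1, deg[10]=1+0=1, deg[11]=1+1=2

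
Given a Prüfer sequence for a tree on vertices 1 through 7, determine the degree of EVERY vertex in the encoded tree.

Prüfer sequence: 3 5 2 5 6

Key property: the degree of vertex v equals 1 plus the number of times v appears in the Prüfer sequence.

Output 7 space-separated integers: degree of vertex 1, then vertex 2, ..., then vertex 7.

p_1 = 3: count[3] becomes 1
p_2 = 5: count[5] becomes 1
p_3 = 2: count[2] becomes 1
p_4 = 5: count[5] becomes 2
p_5 = 6: count[6] becomes 1
Degrees (1 + count): deg[1]=1+0=1, deg[2]=1+1=2, deg[3]=1+1=2, deg[4]=1+0=1, deg[5]=1+2=3, deg[6]=1+1=2, deg[7]=1+0=1

Answer: 1 2 2 1 3 2 1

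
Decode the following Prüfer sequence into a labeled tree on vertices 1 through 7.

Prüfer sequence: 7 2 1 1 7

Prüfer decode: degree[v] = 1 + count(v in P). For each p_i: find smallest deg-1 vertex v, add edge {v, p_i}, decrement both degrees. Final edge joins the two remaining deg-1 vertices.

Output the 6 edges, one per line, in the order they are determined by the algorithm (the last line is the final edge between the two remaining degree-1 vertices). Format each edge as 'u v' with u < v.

Initial degrees: {1:3, 2:2, 3:1, 4:1, 5:1, 6:1, 7:3}
Step 1: smallest deg-1 vertex = 3, p_1 = 7. Add edge {3,7}. Now deg[3]=0, deg[7]=2.
Step 2: smallest deg-1 vertex = 4, p_2 = 2. Add edge {2,4}. Now deg[4]=0, deg[2]=1.
Step 3: smallest deg-1 vertex = 2, p_3 = 1. Add edge {1,2}. Now deg[2]=0, deg[1]=2.
Step 4: smallest deg-1 vertex = 5, p_4 = 1. Add edge {1,5}. Now deg[5]=0, deg[1]=1.
Step 5: smallest deg-1 vertex = 1, p_5 = 7. Add edge {1,7}. Now deg[1]=0, deg[7]=1.
Final: two remaining deg-1 vertices are 6, 7. Add edge {6,7}.

Answer: 3 7
2 4
1 2
1 5
1 7
6 7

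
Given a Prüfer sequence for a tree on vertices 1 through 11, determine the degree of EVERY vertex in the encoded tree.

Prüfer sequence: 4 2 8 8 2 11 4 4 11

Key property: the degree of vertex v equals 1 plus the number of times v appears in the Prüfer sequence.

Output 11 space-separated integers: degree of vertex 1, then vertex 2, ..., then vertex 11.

p_1 = 4: count[4] becomes 1
p_2 = 2: count[2] becomes 1
p_3 = 8: count[8] becomes 1
p_4 = 8: count[8] becomes 2
p_5 = 2: count[2] becomes 2
p_6 = 11: count[11] becomes 1
p_7 = 4: count[4] becomes 2
p_8 = 4: count[4] becomes 3
p_9 = 11: count[11] becomes 2
Degrees (1 + count): deg[1]=1+0=1, deg[2]=1+2=3, deg[3]=1+0=1, deg[4]=1+3=4, deg[5]=1+0=1, deg[6]=1+0=1, deg[7]=1+0=1, deg[8]=1+2=3, deg[9]=1+0=1, deg[10]=1+0=1, deg[11]=1+2=3

Answer: 1 3 1 4 1 1 1 3 1 1 3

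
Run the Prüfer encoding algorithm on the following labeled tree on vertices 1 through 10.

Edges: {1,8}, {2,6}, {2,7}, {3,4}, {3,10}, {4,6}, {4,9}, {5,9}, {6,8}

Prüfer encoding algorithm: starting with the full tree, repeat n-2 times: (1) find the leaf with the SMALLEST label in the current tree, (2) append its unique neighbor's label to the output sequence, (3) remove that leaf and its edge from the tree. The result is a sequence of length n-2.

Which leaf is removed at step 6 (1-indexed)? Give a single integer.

Answer: 6

Derivation:
Step 1: current leaves = {1,5,7,10}. Remove leaf 1 (neighbor: 8).
Step 2: current leaves = {5,7,8,10}. Remove leaf 5 (neighbor: 9).
Step 3: current leaves = {7,8,9,10}. Remove leaf 7 (neighbor: 2).
Step 4: current leaves = {2,8,9,10}. Remove leaf 2 (neighbor: 6).
Step 5: current leaves = {8,9,10}. Remove leaf 8 (neighbor: 6).
Step 6: current leaves = {6,9,10}. Remove leaf 6 (neighbor: 4).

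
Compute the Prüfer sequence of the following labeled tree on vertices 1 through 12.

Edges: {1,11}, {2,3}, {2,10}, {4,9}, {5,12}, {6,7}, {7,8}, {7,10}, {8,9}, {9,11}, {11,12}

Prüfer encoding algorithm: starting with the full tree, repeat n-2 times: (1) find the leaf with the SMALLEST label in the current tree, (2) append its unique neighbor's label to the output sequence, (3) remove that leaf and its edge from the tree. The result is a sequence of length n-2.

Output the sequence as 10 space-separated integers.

Step 1: leaves = {1,3,4,5,6}. Remove smallest leaf 1, emit neighbor 11.
Step 2: leaves = {3,4,5,6}. Remove smallest leaf 3, emit neighbor 2.
Step 3: leaves = {2,4,5,6}. Remove smallest leaf 2, emit neighbor 10.
Step 4: leaves = {4,5,6,10}. Remove smallest leaf 4, emit neighbor 9.
Step 5: leaves = {5,6,10}. Remove smallest leaf 5, emit neighbor 12.
Step 6: leaves = {6,10,12}. Remove smallest leaf 6, emit neighbor 7.
Step 7: leaves = {10,12}. Remove smallest leaf 10, emit neighbor 7.
Step 8: leaves = {7,12}. Remove smallest leaf 7, emit neighbor 8.
Step 9: leaves = {8,12}. Remove smallest leaf 8, emit neighbor 9.
Step 10: leaves = {9,12}. Remove smallest leaf 9, emit neighbor 11.
Done: 2 vertices remain (11, 12). Sequence = [11 2 10 9 12 7 7 8 9 11]

Answer: 11 2 10 9 12 7 7 8 9 11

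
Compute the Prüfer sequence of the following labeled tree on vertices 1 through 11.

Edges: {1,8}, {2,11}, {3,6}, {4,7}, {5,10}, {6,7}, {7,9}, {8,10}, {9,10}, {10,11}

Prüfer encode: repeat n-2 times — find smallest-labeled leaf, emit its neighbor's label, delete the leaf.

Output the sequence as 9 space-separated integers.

Step 1: leaves = {1,2,3,4,5}. Remove smallest leaf 1, emit neighbor 8.
Step 2: leaves = {2,3,4,5,8}. Remove smallest leaf 2, emit neighbor 11.
Step 3: leaves = {3,4,5,8,11}. Remove smallest leaf 3, emit neighbor 6.
Step 4: leaves = {4,5,6,8,11}. Remove smallest leaf 4, emit neighbor 7.
Step 5: leaves = {5,6,8,11}. Remove smallest leaf 5, emit neighbor 10.
Step 6: leaves = {6,8,11}. Remove smallest leaf 6, emit neighbor 7.
Step 7: leaves = {7,8,11}. Remove smallest leaf 7, emit neighbor 9.
Step 8: leaves = {8,9,11}. Remove smallest leaf 8, emit neighbor 10.
Step 9: leaves = {9,11}. Remove smallest leaf 9, emit neighbor 10.
Done: 2 vertices remain (10, 11). Sequence = [8 11 6 7 10 7 9 10 10]

Answer: 8 11 6 7 10 7 9 10 10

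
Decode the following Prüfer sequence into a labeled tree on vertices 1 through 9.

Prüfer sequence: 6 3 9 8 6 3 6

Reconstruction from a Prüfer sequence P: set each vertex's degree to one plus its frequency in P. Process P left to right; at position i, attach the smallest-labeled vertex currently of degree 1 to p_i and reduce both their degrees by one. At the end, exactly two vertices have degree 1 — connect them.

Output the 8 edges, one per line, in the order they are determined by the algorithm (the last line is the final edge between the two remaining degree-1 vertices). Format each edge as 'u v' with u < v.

Answer: 1 6
2 3
4 9
5 8
6 7
3 8
3 6
6 9

Derivation:
Initial degrees: {1:1, 2:1, 3:3, 4:1, 5:1, 6:4, 7:1, 8:2, 9:2}
Step 1: smallest deg-1 vertex = 1, p_1 = 6. Add edge {1,6}. Now deg[1]=0, deg[6]=3.
Step 2: smallest deg-1 vertex = 2, p_2 = 3. Add edge {2,3}. Now deg[2]=0, deg[3]=2.
Step 3: smallest deg-1 vertex = 4, p_3 = 9. Add edge {4,9}. Now deg[4]=0, deg[9]=1.
Step 4: smallest deg-1 vertex = 5, p_4 = 8. Add edge {5,8}. Now deg[5]=0, deg[8]=1.
Step 5: smallest deg-1 vertex = 7, p_5 = 6. Add edge {6,7}. Now deg[7]=0, deg[6]=2.
Step 6: smallest deg-1 vertex = 8, p_6 = 3. Add edge {3,8}. Now deg[8]=0, deg[3]=1.
Step 7: smallest deg-1 vertex = 3, p_7 = 6. Add edge {3,6}. Now deg[3]=0, deg[6]=1.
Final: two remaining deg-1 vertices are 6, 9. Add edge {6,9}.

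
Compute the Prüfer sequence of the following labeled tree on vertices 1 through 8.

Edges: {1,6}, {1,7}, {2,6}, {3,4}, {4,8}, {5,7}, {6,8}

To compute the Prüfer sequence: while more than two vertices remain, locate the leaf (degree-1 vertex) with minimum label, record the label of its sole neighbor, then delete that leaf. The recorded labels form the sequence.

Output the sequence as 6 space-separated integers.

Answer: 6 4 8 7 1 6

Derivation:
Step 1: leaves = {2,3,5}. Remove smallest leaf 2, emit neighbor 6.
Step 2: leaves = {3,5}. Remove smallest leaf 3, emit neighbor 4.
Step 3: leaves = {4,5}. Remove smallest leaf 4, emit neighbor 8.
Step 4: leaves = {5,8}. Remove smallest leaf 5, emit neighbor 7.
Step 5: leaves = {7,8}. Remove smallest leaf 7, emit neighbor 1.
Step 6: leaves = {1,8}. Remove smallest leaf 1, emit neighbor 6.
Done: 2 vertices remain (6, 8). Sequence = [6 4 8 7 1 6]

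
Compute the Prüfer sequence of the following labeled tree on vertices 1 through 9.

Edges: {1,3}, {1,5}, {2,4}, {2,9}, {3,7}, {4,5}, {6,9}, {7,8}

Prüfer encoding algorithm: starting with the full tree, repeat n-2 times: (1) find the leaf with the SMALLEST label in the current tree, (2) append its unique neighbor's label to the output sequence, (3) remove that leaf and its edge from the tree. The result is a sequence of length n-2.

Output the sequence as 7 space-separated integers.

Answer: 9 7 3 1 5 4 2

Derivation:
Step 1: leaves = {6,8}. Remove smallest leaf 6, emit neighbor 9.
Step 2: leaves = {8,9}. Remove smallest leaf 8, emit neighbor 7.
Step 3: leaves = {7,9}. Remove smallest leaf 7, emit neighbor 3.
Step 4: leaves = {3,9}. Remove smallest leaf 3, emit neighbor 1.
Step 5: leaves = {1,9}. Remove smallest leaf 1, emit neighbor 5.
Step 6: leaves = {5,9}. Remove smallest leaf 5, emit neighbor 4.
Step 7: leaves = {4,9}. Remove smallest leaf 4, emit neighbor 2.
Done: 2 vertices remain (2, 9). Sequence = [9 7 3 1 5 4 2]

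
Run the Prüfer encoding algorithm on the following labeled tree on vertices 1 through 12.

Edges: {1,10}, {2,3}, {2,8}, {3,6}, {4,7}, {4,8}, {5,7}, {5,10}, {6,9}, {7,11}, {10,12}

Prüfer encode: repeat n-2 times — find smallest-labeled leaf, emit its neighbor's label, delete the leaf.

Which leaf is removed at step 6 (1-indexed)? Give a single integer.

Answer: 8

Derivation:
Step 1: current leaves = {1,9,11,12}. Remove leaf 1 (neighbor: 10).
Step 2: current leaves = {9,11,12}. Remove leaf 9 (neighbor: 6).
Step 3: current leaves = {6,11,12}. Remove leaf 6 (neighbor: 3).
Step 4: current leaves = {3,11,12}. Remove leaf 3 (neighbor: 2).
Step 5: current leaves = {2,11,12}. Remove leaf 2 (neighbor: 8).
Step 6: current leaves = {8,11,12}. Remove leaf 8 (neighbor: 4).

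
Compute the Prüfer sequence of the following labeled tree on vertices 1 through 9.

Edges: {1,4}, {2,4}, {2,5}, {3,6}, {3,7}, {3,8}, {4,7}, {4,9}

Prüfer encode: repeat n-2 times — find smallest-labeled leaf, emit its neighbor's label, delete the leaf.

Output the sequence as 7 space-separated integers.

Step 1: leaves = {1,5,6,8,9}. Remove smallest leaf 1, emit neighbor 4.
Step 2: leaves = {5,6,8,9}. Remove smallest leaf 5, emit neighbor 2.
Step 3: leaves = {2,6,8,9}. Remove smallest leaf 2, emit neighbor 4.
Step 4: leaves = {6,8,9}. Remove smallest leaf 6, emit neighbor 3.
Step 5: leaves = {8,9}. Remove smallest leaf 8, emit neighbor 3.
Step 6: leaves = {3,9}. Remove smallest leaf 3, emit neighbor 7.
Step 7: leaves = {7,9}. Remove smallest leaf 7, emit neighbor 4.
Done: 2 vertices remain (4, 9). Sequence = [4 2 4 3 3 7 4]

Answer: 4 2 4 3 3 7 4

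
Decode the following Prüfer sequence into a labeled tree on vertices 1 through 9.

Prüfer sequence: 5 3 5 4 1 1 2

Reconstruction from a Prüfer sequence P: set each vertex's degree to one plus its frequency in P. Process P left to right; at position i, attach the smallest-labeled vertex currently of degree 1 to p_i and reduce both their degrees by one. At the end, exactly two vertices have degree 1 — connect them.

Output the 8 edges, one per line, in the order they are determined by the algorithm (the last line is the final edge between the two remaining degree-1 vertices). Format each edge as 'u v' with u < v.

Answer: 5 6
3 7
3 5
4 5
1 4
1 8
1 2
2 9

Derivation:
Initial degrees: {1:3, 2:2, 3:2, 4:2, 5:3, 6:1, 7:1, 8:1, 9:1}
Step 1: smallest deg-1 vertex = 6, p_1 = 5. Add edge {5,6}. Now deg[6]=0, deg[5]=2.
Step 2: smallest deg-1 vertex = 7, p_2 = 3. Add edge {3,7}. Now deg[7]=0, deg[3]=1.
Step 3: smallest deg-1 vertex = 3, p_3 = 5. Add edge {3,5}. Now deg[3]=0, deg[5]=1.
Step 4: smallest deg-1 vertex = 5, p_4 = 4. Add edge {4,5}. Now deg[5]=0, deg[4]=1.
Step 5: smallest deg-1 vertex = 4, p_5 = 1. Add edge {1,4}. Now deg[4]=0, deg[1]=2.
Step 6: smallest deg-1 vertex = 8, p_6 = 1. Add edge {1,8}. Now deg[8]=0, deg[1]=1.
Step 7: smallest deg-1 vertex = 1, p_7 = 2. Add edge {1,2}. Now deg[1]=0, deg[2]=1.
Final: two remaining deg-1 vertices are 2, 9. Add edge {2,9}.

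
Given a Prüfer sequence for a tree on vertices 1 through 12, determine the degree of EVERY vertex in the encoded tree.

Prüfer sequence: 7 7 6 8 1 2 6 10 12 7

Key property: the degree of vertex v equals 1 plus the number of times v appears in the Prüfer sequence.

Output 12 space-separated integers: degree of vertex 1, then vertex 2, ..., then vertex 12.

p_1 = 7: count[7] becomes 1
p_2 = 7: count[7] becomes 2
p_3 = 6: count[6] becomes 1
p_4 = 8: count[8] becomes 1
p_5 = 1: count[1] becomes 1
p_6 = 2: count[2] becomes 1
p_7 = 6: count[6] becomes 2
p_8 = 10: count[10] becomes 1
p_9 = 12: count[12] becomes 1
p_10 = 7: count[7] becomes 3
Degrees (1 + count): deg[1]=1+1=2, deg[2]=1+1=2, deg[3]=1+0=1, deg[4]=1+0=1, deg[5]=1+0=1, deg[6]=1+2=3, deg[7]=1+3=4, deg[8]=1+1=2, deg[9]=1+0=1, deg[10]=1+1=2, deg[11]=1+0=1, deg[12]=1+1=2

Answer: 2 2 1 1 1 3 4 2 1 2 1 2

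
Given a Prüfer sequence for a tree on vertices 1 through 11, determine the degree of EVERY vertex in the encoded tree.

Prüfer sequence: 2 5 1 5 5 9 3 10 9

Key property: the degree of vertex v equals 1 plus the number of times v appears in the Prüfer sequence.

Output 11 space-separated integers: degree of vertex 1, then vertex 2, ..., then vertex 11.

Answer: 2 2 2 1 4 1 1 1 3 2 1

Derivation:
p_1 = 2: count[2] becomes 1
p_2 = 5: count[5] becomes 1
p_3 = 1: count[1] becomes 1
p_4 = 5: count[5] becomes 2
p_5 = 5: count[5] becomes 3
p_6 = 9: count[9] becomes 1
p_7 = 3: count[3] becomes 1
p_8 = 10: count[10] becomes 1
p_9 = 9: count[9] becomes 2
Degrees (1 + count): deg[1]=1+1=2, deg[2]=1+1=2, deg[3]=1+1=2, deg[4]=1+0=1, deg[5]=1+3=4, deg[6]=1+0=1, deg[7]=1+0=1, deg[8]=1+0=1, deg[9]=1+2=3, deg[10]=1+1=2, deg[11]=1+0=1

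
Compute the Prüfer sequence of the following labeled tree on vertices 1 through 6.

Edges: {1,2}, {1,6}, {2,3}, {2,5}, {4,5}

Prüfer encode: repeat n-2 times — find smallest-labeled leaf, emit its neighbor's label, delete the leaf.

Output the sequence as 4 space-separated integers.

Answer: 2 5 2 1

Derivation:
Step 1: leaves = {3,4,6}. Remove smallest leaf 3, emit neighbor 2.
Step 2: leaves = {4,6}. Remove smallest leaf 4, emit neighbor 5.
Step 3: leaves = {5,6}. Remove smallest leaf 5, emit neighbor 2.
Step 4: leaves = {2,6}. Remove smallest leaf 2, emit neighbor 1.
Done: 2 vertices remain (1, 6). Sequence = [2 5 2 1]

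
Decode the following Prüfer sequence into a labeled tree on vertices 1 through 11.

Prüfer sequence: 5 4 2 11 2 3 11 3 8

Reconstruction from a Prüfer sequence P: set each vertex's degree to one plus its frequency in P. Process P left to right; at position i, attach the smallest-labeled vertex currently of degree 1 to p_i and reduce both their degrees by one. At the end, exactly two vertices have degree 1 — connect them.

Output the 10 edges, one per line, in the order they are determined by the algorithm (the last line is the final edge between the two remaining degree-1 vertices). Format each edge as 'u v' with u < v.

Answer: 1 5
4 5
2 4
6 11
2 7
2 3
9 11
3 10
3 8
8 11

Derivation:
Initial degrees: {1:1, 2:3, 3:3, 4:2, 5:2, 6:1, 7:1, 8:2, 9:1, 10:1, 11:3}
Step 1: smallest deg-1 vertex = 1, p_1 = 5. Add edge {1,5}. Now deg[1]=0, deg[5]=1.
Step 2: smallest deg-1 vertex = 5, p_2 = 4. Add edge {4,5}. Now deg[5]=0, deg[4]=1.
Step 3: smallest deg-1 vertex = 4, p_3 = 2. Add edge {2,4}. Now deg[4]=0, deg[2]=2.
Step 4: smallest deg-1 vertex = 6, p_4 = 11. Add edge {6,11}. Now deg[6]=0, deg[11]=2.
Step 5: smallest deg-1 vertex = 7, p_5 = 2. Add edge {2,7}. Now deg[7]=0, deg[2]=1.
Step 6: smallest deg-1 vertex = 2, p_6 = 3. Add edge {2,3}. Now deg[2]=0, deg[3]=2.
Step 7: smallest deg-1 vertex = 9, p_7 = 11. Add edge {9,11}. Now deg[9]=0, deg[11]=1.
Step 8: smallest deg-1 vertex = 10, p_8 = 3. Add edge {3,10}. Now deg[10]=0, deg[3]=1.
Step 9: smallest deg-1 vertex = 3, p_9 = 8. Add edge {3,8}. Now deg[3]=0, deg[8]=1.
Final: two remaining deg-1 vertices are 8, 11. Add edge {8,11}.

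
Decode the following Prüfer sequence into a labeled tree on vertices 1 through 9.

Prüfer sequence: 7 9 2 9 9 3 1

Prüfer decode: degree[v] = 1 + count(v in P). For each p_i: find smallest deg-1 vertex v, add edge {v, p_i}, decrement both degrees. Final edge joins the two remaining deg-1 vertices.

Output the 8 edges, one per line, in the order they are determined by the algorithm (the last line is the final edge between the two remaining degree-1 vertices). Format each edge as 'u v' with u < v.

Initial degrees: {1:2, 2:2, 3:2, 4:1, 5:1, 6:1, 7:2, 8:1, 9:4}
Step 1: smallest deg-1 vertex = 4, p_1 = 7. Add edge {4,7}. Now deg[4]=0, deg[7]=1.
Step 2: smallest deg-1 vertex = 5, p_2 = 9. Add edge {5,9}. Now deg[5]=0, deg[9]=3.
Step 3: smallest deg-1 vertex = 6, p_3 = 2. Add edge {2,6}. Now deg[6]=0, deg[2]=1.
Step 4: smallest deg-1 vertex = 2, p_4 = 9. Add edge {2,9}. Now deg[2]=0, deg[9]=2.
Step 5: smallest deg-1 vertex = 7, p_5 = 9. Add edge {7,9}. Now deg[7]=0, deg[9]=1.
Step 6: smallest deg-1 vertex = 8, p_6 = 3. Add edge {3,8}. Now deg[8]=0, deg[3]=1.
Step 7: smallest deg-1 vertex = 3, p_7 = 1. Add edge {1,3}. Now deg[3]=0, deg[1]=1.
Final: two remaining deg-1 vertices are 1, 9. Add edge {1,9}.

Answer: 4 7
5 9
2 6
2 9
7 9
3 8
1 3
1 9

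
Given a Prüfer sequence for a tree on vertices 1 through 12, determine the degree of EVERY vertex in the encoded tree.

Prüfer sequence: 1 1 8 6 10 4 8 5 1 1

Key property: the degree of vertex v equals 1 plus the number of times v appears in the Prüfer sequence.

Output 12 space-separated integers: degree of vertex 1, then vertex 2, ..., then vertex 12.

p_1 = 1: count[1] becomes 1
p_2 = 1: count[1] becomes 2
p_3 = 8: count[8] becomes 1
p_4 = 6: count[6] becomes 1
p_5 = 10: count[10] becomes 1
p_6 = 4: count[4] becomes 1
p_7 = 8: count[8] becomes 2
p_8 = 5: count[5] becomes 1
p_9 = 1: count[1] becomes 3
p_10 = 1: count[1] becomes 4
Degrees (1 + count): deg[1]=1+4=5, deg[2]=1+0=1, deg[3]=1+0=1, deg[4]=1+1=2, deg[5]=1+1=2, deg[6]=1+1=2, deg[7]=1+0=1, deg[8]=1+2=3, deg[9]=1+0=1, deg[10]=1+1=2, deg[11]=1+0=1, deg[12]=1+0=1

Answer: 5 1 1 2 2 2 1 3 1 2 1 1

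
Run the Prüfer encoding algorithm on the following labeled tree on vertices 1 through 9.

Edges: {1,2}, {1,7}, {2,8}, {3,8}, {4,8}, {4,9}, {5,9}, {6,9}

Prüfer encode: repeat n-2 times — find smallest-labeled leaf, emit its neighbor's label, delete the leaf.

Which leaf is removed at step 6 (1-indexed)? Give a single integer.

Step 1: current leaves = {3,5,6,7}. Remove leaf 3 (neighbor: 8).
Step 2: current leaves = {5,6,7}. Remove leaf 5 (neighbor: 9).
Step 3: current leaves = {6,7}. Remove leaf 6 (neighbor: 9).
Step 4: current leaves = {7,9}. Remove leaf 7 (neighbor: 1).
Step 5: current leaves = {1,9}. Remove leaf 1 (neighbor: 2).
Step 6: current leaves = {2,9}. Remove leaf 2 (neighbor: 8).

Answer: 2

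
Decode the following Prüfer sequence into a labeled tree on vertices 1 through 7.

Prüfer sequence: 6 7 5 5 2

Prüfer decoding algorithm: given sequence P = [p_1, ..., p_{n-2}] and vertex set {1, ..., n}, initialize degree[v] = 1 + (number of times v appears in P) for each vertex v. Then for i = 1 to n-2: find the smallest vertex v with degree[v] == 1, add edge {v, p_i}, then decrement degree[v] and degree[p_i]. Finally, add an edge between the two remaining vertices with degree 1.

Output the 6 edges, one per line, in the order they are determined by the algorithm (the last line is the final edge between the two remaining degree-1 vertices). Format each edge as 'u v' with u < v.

Initial degrees: {1:1, 2:2, 3:1, 4:1, 5:3, 6:2, 7:2}
Step 1: smallest deg-1 vertex = 1, p_1 = 6. Add edge {1,6}. Now deg[1]=0, deg[6]=1.
Step 2: smallest deg-1 vertex = 3, p_2 = 7. Add edge {3,7}. Now deg[3]=0, deg[7]=1.
Step 3: smallest deg-1 vertex = 4, p_3 = 5. Add edge {4,5}. Now deg[4]=0, deg[5]=2.
Step 4: smallest deg-1 vertex = 6, p_4 = 5. Add edge {5,6}. Now deg[6]=0, deg[5]=1.
Step 5: smallest deg-1 vertex = 5, p_5 = 2. Add edge {2,5}. Now deg[5]=0, deg[2]=1.
Final: two remaining deg-1 vertices are 2, 7. Add edge {2,7}.

Answer: 1 6
3 7
4 5
5 6
2 5
2 7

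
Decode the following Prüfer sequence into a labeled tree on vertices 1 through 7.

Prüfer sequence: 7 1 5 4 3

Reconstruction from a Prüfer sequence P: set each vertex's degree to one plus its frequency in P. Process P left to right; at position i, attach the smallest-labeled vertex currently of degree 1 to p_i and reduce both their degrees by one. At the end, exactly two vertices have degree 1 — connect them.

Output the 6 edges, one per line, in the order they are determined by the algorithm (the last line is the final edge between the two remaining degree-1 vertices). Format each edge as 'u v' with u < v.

Initial degrees: {1:2, 2:1, 3:2, 4:2, 5:2, 6:1, 7:2}
Step 1: smallest deg-1 vertex = 2, p_1 = 7. Add edge {2,7}. Now deg[2]=0, deg[7]=1.
Step 2: smallest deg-1 vertex = 6, p_2 = 1. Add edge {1,6}. Now deg[6]=0, deg[1]=1.
Step 3: smallest deg-1 vertex = 1, p_3 = 5. Add edge {1,5}. Now deg[1]=0, deg[5]=1.
Step 4: smallest deg-1 vertex = 5, p_4 = 4. Add edge {4,5}. Now deg[5]=0, deg[4]=1.
Step 5: smallest deg-1 vertex = 4, p_5 = 3. Add edge {3,4}. Now deg[4]=0, deg[3]=1.
Final: two remaining deg-1 vertices are 3, 7. Add edge {3,7}.

Answer: 2 7
1 6
1 5
4 5
3 4
3 7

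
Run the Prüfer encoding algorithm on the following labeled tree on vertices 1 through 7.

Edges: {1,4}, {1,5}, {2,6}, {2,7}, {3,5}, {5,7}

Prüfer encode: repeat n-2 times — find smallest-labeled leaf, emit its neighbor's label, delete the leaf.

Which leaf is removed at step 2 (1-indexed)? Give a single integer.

Step 1: current leaves = {3,4,6}. Remove leaf 3 (neighbor: 5).
Step 2: current leaves = {4,6}. Remove leaf 4 (neighbor: 1).

Answer: 4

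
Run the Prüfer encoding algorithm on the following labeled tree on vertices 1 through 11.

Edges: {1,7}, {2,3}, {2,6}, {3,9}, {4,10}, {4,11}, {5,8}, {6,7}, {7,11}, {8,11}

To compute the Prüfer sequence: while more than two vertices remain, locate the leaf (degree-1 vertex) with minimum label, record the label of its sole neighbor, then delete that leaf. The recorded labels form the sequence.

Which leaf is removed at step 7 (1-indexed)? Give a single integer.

Answer: 6

Derivation:
Step 1: current leaves = {1,5,9,10}. Remove leaf 1 (neighbor: 7).
Step 2: current leaves = {5,9,10}. Remove leaf 5 (neighbor: 8).
Step 3: current leaves = {8,9,10}. Remove leaf 8 (neighbor: 11).
Step 4: current leaves = {9,10}. Remove leaf 9 (neighbor: 3).
Step 5: current leaves = {3,10}. Remove leaf 3 (neighbor: 2).
Step 6: current leaves = {2,10}. Remove leaf 2 (neighbor: 6).
Step 7: current leaves = {6,10}. Remove leaf 6 (neighbor: 7).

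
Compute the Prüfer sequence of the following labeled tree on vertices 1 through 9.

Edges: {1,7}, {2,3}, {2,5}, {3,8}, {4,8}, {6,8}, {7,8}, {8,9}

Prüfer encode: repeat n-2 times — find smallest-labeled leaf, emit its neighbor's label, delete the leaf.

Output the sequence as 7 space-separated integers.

Step 1: leaves = {1,4,5,6,9}. Remove smallest leaf 1, emit neighbor 7.
Step 2: leaves = {4,5,6,7,9}. Remove smallest leaf 4, emit neighbor 8.
Step 3: leaves = {5,6,7,9}. Remove smallest leaf 5, emit neighbor 2.
Step 4: leaves = {2,6,7,9}. Remove smallest leaf 2, emit neighbor 3.
Step 5: leaves = {3,6,7,9}. Remove smallest leaf 3, emit neighbor 8.
Step 6: leaves = {6,7,9}. Remove smallest leaf 6, emit neighbor 8.
Step 7: leaves = {7,9}. Remove smallest leaf 7, emit neighbor 8.
Done: 2 vertices remain (8, 9). Sequence = [7 8 2 3 8 8 8]

Answer: 7 8 2 3 8 8 8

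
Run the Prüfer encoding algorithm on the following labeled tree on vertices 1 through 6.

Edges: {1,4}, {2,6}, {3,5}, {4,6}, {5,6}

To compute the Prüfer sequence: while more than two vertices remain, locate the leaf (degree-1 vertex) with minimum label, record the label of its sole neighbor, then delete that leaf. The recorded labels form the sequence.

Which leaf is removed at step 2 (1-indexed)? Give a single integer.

Answer: 2

Derivation:
Step 1: current leaves = {1,2,3}. Remove leaf 1 (neighbor: 4).
Step 2: current leaves = {2,3,4}. Remove leaf 2 (neighbor: 6).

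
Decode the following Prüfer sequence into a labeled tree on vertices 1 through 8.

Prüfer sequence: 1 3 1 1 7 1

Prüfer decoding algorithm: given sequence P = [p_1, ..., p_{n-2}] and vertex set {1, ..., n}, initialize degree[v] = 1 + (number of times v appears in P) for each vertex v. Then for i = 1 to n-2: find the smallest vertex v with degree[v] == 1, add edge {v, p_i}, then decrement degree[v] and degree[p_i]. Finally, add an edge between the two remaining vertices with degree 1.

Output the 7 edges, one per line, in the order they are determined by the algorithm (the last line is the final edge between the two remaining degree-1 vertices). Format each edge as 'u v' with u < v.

Initial degrees: {1:5, 2:1, 3:2, 4:1, 5:1, 6:1, 7:2, 8:1}
Step 1: smallest deg-1 vertex = 2, p_1 = 1. Add edge {1,2}. Now deg[2]=0, deg[1]=4.
Step 2: smallest deg-1 vertex = 4, p_2 = 3. Add edge {3,4}. Now deg[4]=0, deg[3]=1.
Step 3: smallest deg-1 vertex = 3, p_3 = 1. Add edge {1,3}. Now deg[3]=0, deg[1]=3.
Step 4: smallest deg-1 vertex = 5, p_4 = 1. Add edge {1,5}. Now deg[5]=0, deg[1]=2.
Step 5: smallest deg-1 vertex = 6, p_5 = 7. Add edge {6,7}. Now deg[6]=0, deg[7]=1.
Step 6: smallest deg-1 vertex = 7, p_6 = 1. Add edge {1,7}. Now deg[7]=0, deg[1]=1.
Final: two remaining deg-1 vertices are 1, 8. Add edge {1,8}.

Answer: 1 2
3 4
1 3
1 5
6 7
1 7
1 8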